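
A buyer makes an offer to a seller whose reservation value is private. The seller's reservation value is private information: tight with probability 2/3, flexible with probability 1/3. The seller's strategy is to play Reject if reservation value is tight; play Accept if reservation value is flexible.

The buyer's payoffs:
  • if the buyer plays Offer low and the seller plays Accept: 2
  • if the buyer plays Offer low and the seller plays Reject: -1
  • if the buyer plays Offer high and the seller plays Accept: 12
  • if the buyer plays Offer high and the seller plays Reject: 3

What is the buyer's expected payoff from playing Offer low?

E[Offer low] = 2/3·(-1) + 1/3·2 = (-2/3) + 2/3 = 0

0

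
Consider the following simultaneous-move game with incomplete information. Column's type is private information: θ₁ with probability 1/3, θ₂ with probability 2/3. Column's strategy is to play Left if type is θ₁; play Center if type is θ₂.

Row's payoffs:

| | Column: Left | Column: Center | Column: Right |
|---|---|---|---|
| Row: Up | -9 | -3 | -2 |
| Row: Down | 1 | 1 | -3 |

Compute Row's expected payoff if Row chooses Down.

1

E[Down] = 1/3·1 + 2/3·1 = 1/3 + 2/3 = 1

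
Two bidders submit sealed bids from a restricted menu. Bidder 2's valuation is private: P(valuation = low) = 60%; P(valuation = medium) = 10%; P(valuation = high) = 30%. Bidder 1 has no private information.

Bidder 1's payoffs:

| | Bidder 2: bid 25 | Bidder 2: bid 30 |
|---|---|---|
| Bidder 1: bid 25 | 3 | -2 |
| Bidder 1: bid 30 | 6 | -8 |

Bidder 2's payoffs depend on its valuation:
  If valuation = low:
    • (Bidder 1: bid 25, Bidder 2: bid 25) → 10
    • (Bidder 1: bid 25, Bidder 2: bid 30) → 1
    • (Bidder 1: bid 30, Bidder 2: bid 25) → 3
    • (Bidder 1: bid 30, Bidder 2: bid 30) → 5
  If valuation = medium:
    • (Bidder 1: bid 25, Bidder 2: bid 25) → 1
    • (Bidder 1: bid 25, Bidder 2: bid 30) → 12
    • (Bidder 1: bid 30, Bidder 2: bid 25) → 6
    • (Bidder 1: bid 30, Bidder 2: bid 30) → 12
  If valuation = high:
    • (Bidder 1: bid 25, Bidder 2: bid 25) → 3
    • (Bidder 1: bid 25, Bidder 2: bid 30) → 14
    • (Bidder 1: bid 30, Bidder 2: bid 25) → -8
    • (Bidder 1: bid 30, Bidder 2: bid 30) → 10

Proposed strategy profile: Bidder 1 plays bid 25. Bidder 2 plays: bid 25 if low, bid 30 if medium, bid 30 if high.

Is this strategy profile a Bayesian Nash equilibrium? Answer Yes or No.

Bidder 1 plays bid 25: E[bid 25] = 0.6·(3) + 0.1·(-2) + 0.3·(-2) = 1; E[bid 30] = 0.4. Best-responding. ✓
Bidder 2 (valuation low), facing bid 25: bid 25 gives 10, bid 30 gives 1. Proposed bid 25 is best. ✓
Bidder 2 (valuation medium), facing bid 25: bid 25 gives 1, bid 30 gives 12. Proposed bid 30 is best. ✓
Bidder 2 (valuation high), facing bid 25: bid 25 gives 3, bid 30 gives 14. Proposed bid 30 is best. ✓

Yes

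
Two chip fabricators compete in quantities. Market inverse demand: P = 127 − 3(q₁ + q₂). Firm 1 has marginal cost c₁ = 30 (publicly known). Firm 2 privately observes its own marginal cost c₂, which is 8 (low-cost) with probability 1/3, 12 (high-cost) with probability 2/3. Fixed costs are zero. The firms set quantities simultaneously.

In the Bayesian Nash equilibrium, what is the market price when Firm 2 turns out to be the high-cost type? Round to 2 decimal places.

Each type of Firm 2 best-responds to q₁; Firm 1 best-responds to the expected q₂ over Firm 2's types.
Firm 2 with cost c maximizes (127 − 3(q₁+q₂) − c)·q₂, giving q₂(c) = (127 − c − 3q₁)/6.
E[c₂] = 1/3·8 + 2/3·12 = 10.6667
Firm 1's FOC against E[q₂] yields q₁ = (127 − 2·30 + E[c₂])/9 = (127 − 60 + 10.6667)/9 = 8.62963.
q₂(high-cost) = 14.8519, so P = 127 − 3·(8.62963 + 14.8519) = 56.5556.

56.56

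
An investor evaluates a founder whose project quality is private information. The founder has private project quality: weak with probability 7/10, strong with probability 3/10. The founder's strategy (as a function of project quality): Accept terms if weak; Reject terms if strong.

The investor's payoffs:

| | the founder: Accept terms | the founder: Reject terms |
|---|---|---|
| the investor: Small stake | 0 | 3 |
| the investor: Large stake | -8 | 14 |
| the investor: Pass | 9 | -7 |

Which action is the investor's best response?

Pass

E[Small stake] = 7/10·(0) + 3/10·(3) = 9/10
E[Large stake] = 7/10·(-8) + 3/10·(14) = -7/5
E[Pass] = 7/10·(9) + 3/10·(-7) = 21/5
Best response: Pass (21/5 is the largest).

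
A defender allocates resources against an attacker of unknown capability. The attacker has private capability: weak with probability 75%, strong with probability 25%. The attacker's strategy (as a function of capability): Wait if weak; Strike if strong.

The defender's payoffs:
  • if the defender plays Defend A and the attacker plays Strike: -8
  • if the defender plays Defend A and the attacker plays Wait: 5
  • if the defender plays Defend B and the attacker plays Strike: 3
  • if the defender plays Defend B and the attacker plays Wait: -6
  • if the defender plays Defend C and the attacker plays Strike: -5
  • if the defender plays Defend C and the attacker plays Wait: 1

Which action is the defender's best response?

E[Defend A] = 0.75·(5) + 0.25·(-8) = 1.75
E[Defend B] = 0.75·(-6) + 0.25·(3) = -3.75
E[Defend C] = 0.75·(1) + 0.25·(-5) = -0.5
Best response: Defend A (1.75 is the largest).

Defend A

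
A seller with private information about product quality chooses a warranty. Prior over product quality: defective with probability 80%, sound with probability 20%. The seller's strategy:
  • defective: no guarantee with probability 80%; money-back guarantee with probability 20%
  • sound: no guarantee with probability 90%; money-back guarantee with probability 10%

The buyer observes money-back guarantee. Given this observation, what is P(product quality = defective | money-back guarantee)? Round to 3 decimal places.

Apply Bayes' rule using the sender's strategy as the likelihood.
P(money-back guarantee) = 0.8·0.2 + 0.2·0.1 = 0.18
P(defective | money-back guarantee) = (0.8·0.2) / 0.18 = 0.16 / 0.18 = 0.888889

0.889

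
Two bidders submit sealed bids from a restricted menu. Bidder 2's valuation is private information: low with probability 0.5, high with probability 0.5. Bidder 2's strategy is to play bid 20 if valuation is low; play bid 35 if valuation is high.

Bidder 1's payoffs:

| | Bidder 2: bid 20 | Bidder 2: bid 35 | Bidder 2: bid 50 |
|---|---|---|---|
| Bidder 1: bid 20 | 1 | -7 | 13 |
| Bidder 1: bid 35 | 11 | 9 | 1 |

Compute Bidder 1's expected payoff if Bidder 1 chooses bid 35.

E[bid 35] = 0.5·11 + 0.5·9 = 5.5 + 4.5 = 10

10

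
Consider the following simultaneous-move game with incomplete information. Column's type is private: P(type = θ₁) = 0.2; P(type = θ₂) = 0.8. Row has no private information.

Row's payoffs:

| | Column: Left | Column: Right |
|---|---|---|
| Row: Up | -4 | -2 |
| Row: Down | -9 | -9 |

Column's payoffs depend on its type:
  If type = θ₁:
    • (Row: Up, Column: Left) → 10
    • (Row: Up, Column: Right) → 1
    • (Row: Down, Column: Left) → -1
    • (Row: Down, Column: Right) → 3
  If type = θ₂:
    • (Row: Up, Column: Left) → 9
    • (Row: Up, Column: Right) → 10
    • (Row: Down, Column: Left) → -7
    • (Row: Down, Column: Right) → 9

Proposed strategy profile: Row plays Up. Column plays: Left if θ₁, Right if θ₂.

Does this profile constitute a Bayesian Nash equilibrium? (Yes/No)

Yes

Row plays Up: E[Up] = 0.2·(-4) + 0.8·(-2) = -2.4; E[Down] = -9. Best-responding. ✓
Column (type θ₁), facing Up: Left gives 10, Right gives 1. Proposed Left is best. ✓
Column (type θ₂), facing Up: Left gives 9, Right gives 10. Proposed Right is best. ✓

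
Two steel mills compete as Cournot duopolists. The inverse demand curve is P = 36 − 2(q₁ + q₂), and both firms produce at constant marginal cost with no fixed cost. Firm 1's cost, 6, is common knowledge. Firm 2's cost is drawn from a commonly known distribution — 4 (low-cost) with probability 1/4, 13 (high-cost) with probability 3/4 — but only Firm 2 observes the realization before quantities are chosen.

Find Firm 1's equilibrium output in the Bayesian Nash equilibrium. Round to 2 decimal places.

5.79

Type-c best response for Firm 2: q₂(c) = (36 − c)/4 − q₁/2.
Firm 1 maximizes expected profit; its first-order condition is 36 − 4q₁ − 2E[q₂] − 6 = 0.
Substituting E[q₂] and solving: E[c₂] = 10.75, so q₁ = (36 − 2·6 + 10.75)/6 = 5.79167.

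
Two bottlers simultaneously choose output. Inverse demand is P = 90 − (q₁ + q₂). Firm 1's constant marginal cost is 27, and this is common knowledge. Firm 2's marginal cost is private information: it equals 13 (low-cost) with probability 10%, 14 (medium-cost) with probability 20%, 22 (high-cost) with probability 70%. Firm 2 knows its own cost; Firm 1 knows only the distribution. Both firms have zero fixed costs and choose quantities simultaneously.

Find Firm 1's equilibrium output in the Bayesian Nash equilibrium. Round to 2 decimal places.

18.50

Each type of Firm 2 best-responds to q₁; Firm 1 best-responds to the expected q₂ over Firm 2's types.
Firm 2 with cost c maximizes (90 − (q₁+q₂) − c)·q₂, giving q₂(c) = (90 − c − q₁)/2.
E[c₂] = 0.1·13 + 0.2·14 + 0.7·22 = 19.5
Firm 1's FOC against E[q₂] yields q₁ = (90 − 2·27 + E[c₂])/3 = (90 − 54 + 19.5)/3 = 18.5.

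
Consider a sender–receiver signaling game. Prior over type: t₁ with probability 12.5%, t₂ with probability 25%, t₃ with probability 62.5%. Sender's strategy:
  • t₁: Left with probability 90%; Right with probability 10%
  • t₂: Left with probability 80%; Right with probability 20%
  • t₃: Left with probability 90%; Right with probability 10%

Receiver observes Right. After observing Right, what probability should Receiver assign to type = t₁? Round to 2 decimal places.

P(Right) = 0.125·0.1 + 0.25·0.2 + 0.625·0.1 = 0.125
P(t₁ | Right) = (0.125·0.1) / 0.125 = 0.0125 / 0.125 = 0.1

0.10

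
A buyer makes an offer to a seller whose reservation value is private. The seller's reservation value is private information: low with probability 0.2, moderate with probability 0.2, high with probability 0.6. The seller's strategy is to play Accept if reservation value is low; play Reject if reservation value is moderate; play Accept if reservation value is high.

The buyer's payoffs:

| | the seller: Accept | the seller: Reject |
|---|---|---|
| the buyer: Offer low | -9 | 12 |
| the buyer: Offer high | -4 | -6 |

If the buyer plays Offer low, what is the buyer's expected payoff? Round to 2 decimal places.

E[Offer low] = 0.2·(-9) + 0.2·12 + 0.6·(-9) = (-1.8) + 2.4 + (-5.4) = -4.8

-4.80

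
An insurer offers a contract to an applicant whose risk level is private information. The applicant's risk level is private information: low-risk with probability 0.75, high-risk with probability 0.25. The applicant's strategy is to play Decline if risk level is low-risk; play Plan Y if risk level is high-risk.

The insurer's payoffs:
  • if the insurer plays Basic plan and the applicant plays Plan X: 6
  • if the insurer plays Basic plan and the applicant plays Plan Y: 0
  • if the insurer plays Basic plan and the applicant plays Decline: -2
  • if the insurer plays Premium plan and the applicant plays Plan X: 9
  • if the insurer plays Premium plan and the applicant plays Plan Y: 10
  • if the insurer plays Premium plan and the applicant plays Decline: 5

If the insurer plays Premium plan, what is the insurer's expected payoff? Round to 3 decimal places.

6.250

E[Premium plan] = 0.75·5 + 0.25·10 = 3.75 + 2.5 = 6.25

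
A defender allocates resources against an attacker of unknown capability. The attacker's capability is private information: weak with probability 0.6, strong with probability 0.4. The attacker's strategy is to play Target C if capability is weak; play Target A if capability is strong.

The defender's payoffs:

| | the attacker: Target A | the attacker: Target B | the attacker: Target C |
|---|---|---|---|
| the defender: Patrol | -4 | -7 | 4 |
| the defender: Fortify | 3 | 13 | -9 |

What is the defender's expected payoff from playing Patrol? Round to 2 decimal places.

E[Patrol] = 0.6·4 + 0.4·(-4) = 2.4 + (-1.6) = 0.8

0.80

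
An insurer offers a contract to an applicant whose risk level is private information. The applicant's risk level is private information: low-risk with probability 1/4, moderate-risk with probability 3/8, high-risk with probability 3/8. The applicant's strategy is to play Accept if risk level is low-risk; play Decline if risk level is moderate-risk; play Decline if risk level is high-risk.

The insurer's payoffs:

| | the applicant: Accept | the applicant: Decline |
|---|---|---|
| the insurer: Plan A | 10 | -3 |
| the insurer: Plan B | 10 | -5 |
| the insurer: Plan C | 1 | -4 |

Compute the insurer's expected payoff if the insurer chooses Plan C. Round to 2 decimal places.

Take the expectation over the applicant's risk level, weighting each type's action by its prior probability.
E[Plan C] = 1/4·1 + 3/8·(-4) + 3/8·(-4) = 1/4 + (-3/2) + (-3/2) = -11/4

-2.75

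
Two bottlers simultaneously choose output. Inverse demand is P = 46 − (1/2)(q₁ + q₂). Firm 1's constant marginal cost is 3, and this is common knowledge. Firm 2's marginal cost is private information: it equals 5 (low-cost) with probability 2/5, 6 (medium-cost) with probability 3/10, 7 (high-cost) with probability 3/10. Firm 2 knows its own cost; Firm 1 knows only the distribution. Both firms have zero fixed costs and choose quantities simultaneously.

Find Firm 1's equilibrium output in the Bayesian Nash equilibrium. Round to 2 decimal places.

Type-c best response for Firm 2: q₂(c) = (46 − c) − q₁/2.
Firm 1 maximizes expected profit; its first-order condition is 46 − q₁ − (1/2)E[q₂] − 3 = 0.
Substituting E[q₂] and solving: E[c₂] = 5.9, so q₁ = (46 − 2·3 + 5.9)/(3/2) = 30.6.

30.60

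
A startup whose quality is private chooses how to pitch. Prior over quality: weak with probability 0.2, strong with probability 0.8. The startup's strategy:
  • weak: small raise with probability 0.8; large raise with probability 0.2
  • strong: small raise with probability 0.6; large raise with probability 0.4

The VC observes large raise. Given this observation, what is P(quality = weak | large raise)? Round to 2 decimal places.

0.11

Apply Bayes' rule using the sender's strategy as the likelihood.
P(large raise) = 0.2·0.2 + 0.8·0.4 = 0.36
P(weak | large raise) = (0.2·0.2) / 0.36 = 0.04 / 0.36 = 0.111111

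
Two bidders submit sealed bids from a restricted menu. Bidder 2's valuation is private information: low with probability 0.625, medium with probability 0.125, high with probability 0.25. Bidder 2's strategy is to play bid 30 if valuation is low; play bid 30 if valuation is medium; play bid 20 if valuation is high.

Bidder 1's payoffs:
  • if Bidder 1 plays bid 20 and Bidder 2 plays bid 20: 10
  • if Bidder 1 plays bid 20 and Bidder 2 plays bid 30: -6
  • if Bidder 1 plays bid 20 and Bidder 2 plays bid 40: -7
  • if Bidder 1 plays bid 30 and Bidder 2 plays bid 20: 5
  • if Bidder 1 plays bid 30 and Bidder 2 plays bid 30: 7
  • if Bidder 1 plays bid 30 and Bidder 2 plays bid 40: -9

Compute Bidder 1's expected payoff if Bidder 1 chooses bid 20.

E[bid 20] = 0.625·(-6) + 0.125·(-6) + 0.25·10 = (-3.75) + (-0.75) + 2.5 = -2

-2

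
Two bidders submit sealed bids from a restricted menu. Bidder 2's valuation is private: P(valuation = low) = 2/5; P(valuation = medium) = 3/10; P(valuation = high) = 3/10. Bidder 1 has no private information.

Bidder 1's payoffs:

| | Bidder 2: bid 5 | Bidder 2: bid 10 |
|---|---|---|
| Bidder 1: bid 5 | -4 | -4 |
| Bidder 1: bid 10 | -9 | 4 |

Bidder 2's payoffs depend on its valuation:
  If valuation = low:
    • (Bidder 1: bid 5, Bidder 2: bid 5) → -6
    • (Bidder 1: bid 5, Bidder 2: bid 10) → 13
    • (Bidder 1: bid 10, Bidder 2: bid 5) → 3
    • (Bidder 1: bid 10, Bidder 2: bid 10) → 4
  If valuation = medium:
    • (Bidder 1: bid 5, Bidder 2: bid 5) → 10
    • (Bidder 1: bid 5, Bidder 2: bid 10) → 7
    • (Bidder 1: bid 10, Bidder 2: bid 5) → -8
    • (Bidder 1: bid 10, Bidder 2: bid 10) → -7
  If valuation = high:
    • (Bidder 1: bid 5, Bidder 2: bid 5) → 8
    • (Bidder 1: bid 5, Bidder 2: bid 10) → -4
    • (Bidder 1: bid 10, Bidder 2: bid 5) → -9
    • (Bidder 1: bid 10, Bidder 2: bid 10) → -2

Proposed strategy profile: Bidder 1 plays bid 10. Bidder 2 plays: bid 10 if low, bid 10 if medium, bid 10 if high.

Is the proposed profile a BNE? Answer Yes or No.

A profile is a BNE iff every type of every player is best-responding given beliefs about the other side.
Bidder 1 plays bid 10: E[bid 10] = 2/5·(4) + 3/10·(4) + 3/10·(4) = 4; E[bid 5] = -4. Best-responding. ✓
Bidder 2 (valuation low), facing bid 10: bid 5 gives 3, bid 10 gives 4. Proposed bid 10 is best. ✓
Bidder 2 (valuation medium), facing bid 10: bid 5 gives -8, bid 10 gives -7. Proposed bid 10 is best. ✓
Bidder 2 (valuation high), facing bid 10: bid 5 gives -9, bid 10 gives -2. Proposed bid 10 is best. ✓

Yes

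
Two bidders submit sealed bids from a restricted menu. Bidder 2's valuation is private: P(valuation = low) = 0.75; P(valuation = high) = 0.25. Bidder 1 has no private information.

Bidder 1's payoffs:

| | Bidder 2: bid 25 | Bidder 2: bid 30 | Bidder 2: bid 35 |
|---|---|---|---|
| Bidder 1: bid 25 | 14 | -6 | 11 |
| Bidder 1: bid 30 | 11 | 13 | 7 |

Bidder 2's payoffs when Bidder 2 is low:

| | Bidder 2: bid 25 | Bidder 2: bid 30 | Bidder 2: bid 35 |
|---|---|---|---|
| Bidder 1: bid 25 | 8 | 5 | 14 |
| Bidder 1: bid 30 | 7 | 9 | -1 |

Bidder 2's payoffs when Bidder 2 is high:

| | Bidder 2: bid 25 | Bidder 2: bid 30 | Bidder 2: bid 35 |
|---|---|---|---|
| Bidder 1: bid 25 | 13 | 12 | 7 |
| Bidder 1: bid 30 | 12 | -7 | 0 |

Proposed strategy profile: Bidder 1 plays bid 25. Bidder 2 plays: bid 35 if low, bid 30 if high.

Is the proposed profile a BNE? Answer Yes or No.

No

Bidder 1 plays bid 25: E[bid 25] = 0.75·(11) + 0.25·(-6) = 6.75; E[bid 30] = 8.5. Not best-responding. ✗
Bidder 2 (valuation low), facing bid 25: bid 25 gives 8, bid 30 gives 5, bid 35 gives 14. Proposed bid 35 is best. ✓
Bidder 2 (valuation high), facing bid 25: bid 25 gives 13, bid 30 gives 12, bid 35 gives 7. Proposed bid 30 is not best — profitable deviation exists. ✗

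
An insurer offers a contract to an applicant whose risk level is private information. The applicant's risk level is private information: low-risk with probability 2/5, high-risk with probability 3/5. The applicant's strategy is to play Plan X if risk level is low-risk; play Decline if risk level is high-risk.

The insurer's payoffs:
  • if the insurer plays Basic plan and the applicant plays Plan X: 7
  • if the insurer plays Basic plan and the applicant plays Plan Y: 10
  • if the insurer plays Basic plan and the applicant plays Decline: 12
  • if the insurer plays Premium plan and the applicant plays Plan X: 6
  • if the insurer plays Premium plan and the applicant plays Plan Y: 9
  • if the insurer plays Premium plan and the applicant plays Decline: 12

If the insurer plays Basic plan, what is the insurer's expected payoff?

10

Take the expectation over the applicant's risk level, weighting each type's action by its prior probability.
E[Basic plan] = 2/5·7 + 3/5·12 = 14/5 + 36/5 = 10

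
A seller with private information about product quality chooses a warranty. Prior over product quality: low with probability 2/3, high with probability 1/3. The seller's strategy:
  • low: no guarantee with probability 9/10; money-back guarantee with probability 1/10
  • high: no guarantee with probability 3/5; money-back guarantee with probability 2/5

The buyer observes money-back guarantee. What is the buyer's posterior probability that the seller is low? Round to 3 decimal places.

0.333

P(money-back guarantee) = (2/3)·(1/10) + (1/3)·(2/5) = 1/5
P(low | money-back guarantee) = ((2/3)·(1/10)) / (1/5) = (1/15) / (1/5) = 1/3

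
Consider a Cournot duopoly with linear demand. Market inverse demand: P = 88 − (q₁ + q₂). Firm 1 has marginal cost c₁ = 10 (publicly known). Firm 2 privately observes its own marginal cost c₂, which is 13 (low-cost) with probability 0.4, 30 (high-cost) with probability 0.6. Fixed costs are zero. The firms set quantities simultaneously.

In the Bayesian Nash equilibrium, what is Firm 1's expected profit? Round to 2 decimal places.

924.16

Type-c best response for Firm 2: q₂(c) = (88 − c)/2 − q₁/2.
Firm 1 maximizes expected profit; its first-order condition is 88 − 2q₁ − E[q₂] − 10 = 0.
Substituting E[q₂] and solving: E[c₂] = 23.2, so q₁ = (88 − 2·10 + 23.2)/3 = 30.4.
E[P] = 88 − (q₁ + E[q₂]) = 40.4; Firm 1's expected profit = (E[P] − 10)·q₁ = (40.4 − 10)·30.4 = 924.16.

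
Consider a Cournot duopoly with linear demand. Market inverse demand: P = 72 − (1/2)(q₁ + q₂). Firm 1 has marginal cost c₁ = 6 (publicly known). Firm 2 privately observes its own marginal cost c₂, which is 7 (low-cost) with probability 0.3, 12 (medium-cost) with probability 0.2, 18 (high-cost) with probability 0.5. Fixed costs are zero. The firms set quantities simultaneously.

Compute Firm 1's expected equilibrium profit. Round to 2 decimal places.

1200.50

Type-c best response for Firm 2: q₂(c) = (72 − c) − q₁/2.
Firm 1 maximizes expected profit; its first-order condition is 72 − q₁ − (1/2)E[q₂] − 6 = 0.
Substituting E[q₂] and solving: E[c₂] = 13.5, so q₁ = (72 − 2·6 + 13.5)/(3/2) = 49.
E[P] = 72 − (1/2)·(q₁ + E[q₂]) = 30.5; Firm 1's expected profit = (E[P] − 6)·q₁ = (30.5 − 6)·49 = 1200.5.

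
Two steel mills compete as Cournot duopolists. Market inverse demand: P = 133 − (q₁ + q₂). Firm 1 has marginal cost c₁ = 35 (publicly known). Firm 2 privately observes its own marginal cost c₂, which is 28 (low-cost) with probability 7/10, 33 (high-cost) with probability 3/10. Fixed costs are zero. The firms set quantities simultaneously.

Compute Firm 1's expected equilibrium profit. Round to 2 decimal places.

950.69

Type-c best response for Firm 2: q₂(c) = (133 − c)/2 − q₁/2.
Firm 1 maximizes expected profit; its first-order condition is 133 − 2q₁ − E[q₂] − 35 = 0.
Substituting E[q₂] and solving: E[c₂] = 29.5, so q₁ = (133 − 2·35 + 29.5)/3 = 30.8333.
E[P] = 133 − (q₁ + E[q₂]) = 65.8333; Firm 1's expected profit = (E[P] − 35)·q₁ = (65.8333 − 35)·30.8333 = 950.694.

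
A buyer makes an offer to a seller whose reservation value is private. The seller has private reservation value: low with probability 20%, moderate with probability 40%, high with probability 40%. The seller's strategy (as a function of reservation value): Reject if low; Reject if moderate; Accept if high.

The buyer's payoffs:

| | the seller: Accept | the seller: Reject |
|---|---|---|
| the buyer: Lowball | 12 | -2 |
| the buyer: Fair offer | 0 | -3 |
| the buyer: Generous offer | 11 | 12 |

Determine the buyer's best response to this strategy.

Generous offer

Compute the buyer's expected payoff for each action, taking the expectation over the seller's type.
E[Lowball] = 0.2·(-2) + 0.4·(-2) + 0.4·(12) = 3.6
E[Fair offer] = 0.2·(-3) + 0.4·(-3) + 0.4·(0) = -1.8
E[Generous offer] = 0.2·(12) + 0.4·(12) + 0.4·(11) = 11.6
Best response: Generous offer (11.6 is the largest).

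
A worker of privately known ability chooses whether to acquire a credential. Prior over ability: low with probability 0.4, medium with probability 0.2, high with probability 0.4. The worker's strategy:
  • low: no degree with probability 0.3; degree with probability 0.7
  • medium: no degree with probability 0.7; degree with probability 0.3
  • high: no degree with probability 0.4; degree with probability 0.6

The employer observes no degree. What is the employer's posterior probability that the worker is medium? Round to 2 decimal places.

Apply Bayes' rule using the sender's strategy as the likelihood.
P(no degree) = 0.4·0.3 + 0.2·0.7 + 0.4·0.4 = 0.42
P(medium | no degree) = (0.2·0.7) / 0.42 = 0.14 / 0.42 = 0.333333

0.33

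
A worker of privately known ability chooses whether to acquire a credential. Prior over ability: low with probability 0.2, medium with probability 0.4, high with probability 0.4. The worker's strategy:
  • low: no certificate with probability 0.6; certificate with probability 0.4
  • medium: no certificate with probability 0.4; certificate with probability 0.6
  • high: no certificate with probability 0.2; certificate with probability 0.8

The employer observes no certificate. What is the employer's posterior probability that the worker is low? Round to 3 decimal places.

0.333

P(no certificate) = 0.2·0.6 + 0.4·0.4 + 0.4·0.2 = 0.36
P(low | no certificate) = (0.2·0.6) / 0.36 = 0.12 / 0.36 = 0.333333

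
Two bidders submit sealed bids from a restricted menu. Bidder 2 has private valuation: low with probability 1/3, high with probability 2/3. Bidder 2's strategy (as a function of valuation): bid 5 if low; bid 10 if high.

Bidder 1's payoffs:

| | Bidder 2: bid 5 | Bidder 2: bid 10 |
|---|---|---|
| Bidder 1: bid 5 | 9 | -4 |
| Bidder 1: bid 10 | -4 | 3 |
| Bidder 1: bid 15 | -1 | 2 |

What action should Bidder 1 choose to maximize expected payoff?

E[bid 5] = 1/3·(9) + 2/3·(-4) = 1/3
E[bid 10] = 1/3·(-4) + 2/3·(3) = 2/3
E[bid 15] = 1/3·(-1) + 2/3·(2) = 1
Best response: bid 15 (1 is the largest).

bid 15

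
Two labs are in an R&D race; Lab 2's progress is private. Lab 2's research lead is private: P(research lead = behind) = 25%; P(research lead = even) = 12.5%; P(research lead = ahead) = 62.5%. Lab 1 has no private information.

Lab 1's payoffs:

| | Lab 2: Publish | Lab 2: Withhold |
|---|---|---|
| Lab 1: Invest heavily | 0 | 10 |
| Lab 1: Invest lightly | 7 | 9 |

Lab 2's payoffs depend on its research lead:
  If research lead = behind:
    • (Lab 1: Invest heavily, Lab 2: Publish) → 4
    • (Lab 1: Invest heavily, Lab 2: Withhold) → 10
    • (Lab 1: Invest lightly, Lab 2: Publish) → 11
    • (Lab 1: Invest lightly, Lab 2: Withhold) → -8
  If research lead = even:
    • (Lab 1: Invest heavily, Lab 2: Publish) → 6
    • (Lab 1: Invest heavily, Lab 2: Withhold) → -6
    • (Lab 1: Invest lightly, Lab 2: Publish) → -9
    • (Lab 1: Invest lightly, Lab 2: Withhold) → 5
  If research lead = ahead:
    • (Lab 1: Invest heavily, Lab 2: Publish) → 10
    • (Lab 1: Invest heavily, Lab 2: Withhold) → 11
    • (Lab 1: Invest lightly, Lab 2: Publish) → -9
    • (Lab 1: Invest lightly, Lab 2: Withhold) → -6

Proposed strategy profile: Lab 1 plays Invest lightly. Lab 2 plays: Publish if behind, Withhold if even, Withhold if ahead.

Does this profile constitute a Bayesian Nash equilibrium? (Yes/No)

A profile is a BNE iff every type of every player is best-responding given beliefs about the other side.
Lab 1 plays Invest lightly: E[Invest lightly] = 0.25·(7) + 0.125·(9) + 0.625·(9) = 8.5; E[Invest heavily] = 7.5. Best-responding. ✓
Lab 2 (research lead behind), facing Invest lightly: Publish gives 11, Withhold gives -8. Proposed Publish is best. ✓
Lab 2 (research lead even), facing Invest lightly: Publish gives -9, Withhold gives 5. Proposed Withhold is best. ✓
Lab 2 (research lead ahead), facing Invest lightly: Publish gives -9, Withhold gives -6. Proposed Withhold is best. ✓

Yes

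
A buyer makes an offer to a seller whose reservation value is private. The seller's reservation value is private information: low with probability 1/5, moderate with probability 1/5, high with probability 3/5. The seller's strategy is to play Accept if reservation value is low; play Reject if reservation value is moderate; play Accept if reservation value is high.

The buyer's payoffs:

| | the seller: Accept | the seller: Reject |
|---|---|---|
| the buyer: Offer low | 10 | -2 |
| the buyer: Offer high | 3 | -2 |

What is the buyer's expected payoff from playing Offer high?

E[Offer high] = 1/5·3 + 1/5·(-2) + 3/5·3 = 3/5 + (-2/5) + 9/5 = 2

2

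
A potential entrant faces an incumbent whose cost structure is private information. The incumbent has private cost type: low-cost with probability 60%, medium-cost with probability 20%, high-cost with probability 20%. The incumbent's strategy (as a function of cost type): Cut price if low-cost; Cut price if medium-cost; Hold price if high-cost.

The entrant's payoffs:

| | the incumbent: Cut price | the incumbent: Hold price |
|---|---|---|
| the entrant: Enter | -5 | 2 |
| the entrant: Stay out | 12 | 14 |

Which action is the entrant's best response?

E[Enter] = 0.6·(-5) + 0.2·(-5) + 0.2·(2) = -3.6
E[Stay out] = 0.6·(12) + 0.2·(12) + 0.2·(14) = 12.4
Best response: Stay out (12.4 is the largest).

Stay out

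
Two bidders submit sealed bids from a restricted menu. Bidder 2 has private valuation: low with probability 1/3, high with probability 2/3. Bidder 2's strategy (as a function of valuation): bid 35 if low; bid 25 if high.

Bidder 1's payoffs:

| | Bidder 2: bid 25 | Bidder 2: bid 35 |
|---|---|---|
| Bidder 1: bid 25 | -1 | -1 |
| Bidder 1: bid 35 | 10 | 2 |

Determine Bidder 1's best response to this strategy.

bid 35

E[bid 25] = 1/3·(-1) + 2/3·(-1) = -1
E[bid 35] = 1/3·(2) + 2/3·(10) = 22/3
Best response: bid 35 (22/3 is the largest).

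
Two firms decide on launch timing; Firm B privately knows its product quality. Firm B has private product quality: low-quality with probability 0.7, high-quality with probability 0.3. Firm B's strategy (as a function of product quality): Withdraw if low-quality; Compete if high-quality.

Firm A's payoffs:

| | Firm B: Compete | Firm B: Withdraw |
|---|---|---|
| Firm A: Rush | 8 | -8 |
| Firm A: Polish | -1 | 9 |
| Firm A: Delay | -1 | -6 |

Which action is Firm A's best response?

Polish

E[Rush] = 0.7·(-8) + 0.3·(8) = -3.2
E[Polish] = 0.7·(9) + 0.3·(-1) = 6
E[Delay] = 0.7·(-6) + 0.3·(-1) = -4.5
Best response: Polish (6 is the largest).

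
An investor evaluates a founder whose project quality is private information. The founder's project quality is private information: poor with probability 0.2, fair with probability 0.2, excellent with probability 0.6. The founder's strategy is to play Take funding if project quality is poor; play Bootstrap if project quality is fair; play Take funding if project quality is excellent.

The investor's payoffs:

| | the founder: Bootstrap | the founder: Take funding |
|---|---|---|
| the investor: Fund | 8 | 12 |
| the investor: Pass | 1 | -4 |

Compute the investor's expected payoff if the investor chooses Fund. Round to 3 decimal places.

11.200

E[Fund] = 0.2·12 + 0.2·8 + 0.6·12 = 2.4 + 1.6 + 7.2 = 11.2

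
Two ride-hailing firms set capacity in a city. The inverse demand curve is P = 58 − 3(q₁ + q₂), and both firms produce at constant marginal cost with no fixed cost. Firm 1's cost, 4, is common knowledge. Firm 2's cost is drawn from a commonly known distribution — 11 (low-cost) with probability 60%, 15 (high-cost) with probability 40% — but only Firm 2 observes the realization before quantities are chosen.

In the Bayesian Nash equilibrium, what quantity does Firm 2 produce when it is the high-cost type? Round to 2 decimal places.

3.69

Firm 2 with cost c maximizes (58 − 3(q₁+q₂) − c)·q₂, giving q₂(c) = (58 − c − 3q₁)/6.
E[c₂] = 0.6·11 + 0.4·15 = 12.6
Firm 1's FOC against E[q₂] yields q₁ = (58 − 2·4 + E[c₂])/9 = (58 − 8 + 12.6)/9 = 6.95556.
q₂(high-cost) = (58 − 15 − 3·6.95556)/6 = 3.68889.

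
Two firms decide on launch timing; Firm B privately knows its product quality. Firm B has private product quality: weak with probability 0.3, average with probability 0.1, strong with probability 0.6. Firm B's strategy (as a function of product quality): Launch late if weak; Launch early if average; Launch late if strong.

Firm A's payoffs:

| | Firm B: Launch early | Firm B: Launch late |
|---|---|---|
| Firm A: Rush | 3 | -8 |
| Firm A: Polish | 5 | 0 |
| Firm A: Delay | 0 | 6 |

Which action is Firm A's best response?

E[Rush] = 0.3·(-8) + 0.1·(3) + 0.6·(-8) = -6.9
E[Polish] = 0.3·(0) + 0.1·(5) + 0.6·(0) = 0.5
E[Delay] = 0.3·(6) + 0.1·(0) + 0.6·(6) = 5.4
Best response: Delay (5.4 is the largest).

Delay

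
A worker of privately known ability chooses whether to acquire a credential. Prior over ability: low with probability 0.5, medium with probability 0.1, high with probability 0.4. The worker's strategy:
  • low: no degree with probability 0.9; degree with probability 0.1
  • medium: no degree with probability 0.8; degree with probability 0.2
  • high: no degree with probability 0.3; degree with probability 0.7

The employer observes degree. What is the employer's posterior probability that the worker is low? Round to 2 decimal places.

0.14

P(degree) = 0.5·0.1 + 0.1·0.2 + 0.4·0.7 = 0.35
P(low | degree) = (0.5·0.1) / 0.35 = 0.05 / 0.35 = 0.142857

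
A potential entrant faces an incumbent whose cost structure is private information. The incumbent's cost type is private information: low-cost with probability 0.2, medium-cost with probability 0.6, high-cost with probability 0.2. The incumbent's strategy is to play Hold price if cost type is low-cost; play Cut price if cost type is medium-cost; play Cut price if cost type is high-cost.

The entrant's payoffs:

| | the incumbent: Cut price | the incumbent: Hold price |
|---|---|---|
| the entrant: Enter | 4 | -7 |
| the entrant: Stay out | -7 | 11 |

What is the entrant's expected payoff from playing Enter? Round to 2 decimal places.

1.80

Take the expectation over the incumbent's cost type, weighting each type's action by its prior probability.
E[Enter] = 0.2·(-7) + 0.6·4 + 0.2·4 = (-1.4) + 2.4 + 0.8 = 1.8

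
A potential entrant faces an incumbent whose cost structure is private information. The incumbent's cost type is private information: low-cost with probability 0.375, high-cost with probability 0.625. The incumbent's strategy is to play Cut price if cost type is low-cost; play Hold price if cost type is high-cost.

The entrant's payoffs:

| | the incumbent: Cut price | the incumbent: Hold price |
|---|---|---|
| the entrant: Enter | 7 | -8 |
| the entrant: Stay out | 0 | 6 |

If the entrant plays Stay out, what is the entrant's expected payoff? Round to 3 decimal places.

Take the expectation over the incumbent's cost type, weighting each type's action by its prior probability.
E[Stay out] = 0.375·0 + 0.625·6 = 0 + 3.75 = 3.75

3.750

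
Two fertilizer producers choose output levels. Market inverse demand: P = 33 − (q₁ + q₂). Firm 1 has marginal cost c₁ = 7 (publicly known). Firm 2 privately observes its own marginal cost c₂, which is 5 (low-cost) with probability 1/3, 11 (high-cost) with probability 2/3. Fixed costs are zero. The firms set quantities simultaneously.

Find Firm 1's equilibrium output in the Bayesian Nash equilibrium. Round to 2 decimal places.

9.33

Firm 2 with cost c maximizes (33 − (q₁+q₂) − c)·q₂, giving q₂(c) = (33 − c − q₁)/2.
E[c₂] = 1/3·5 + 2/3·11 = 9
Firm 1's FOC against E[q₂] yields q₁ = (33 − 2·7 + E[c₂])/3 = (33 − 14 + 9)/3 = 9.33333.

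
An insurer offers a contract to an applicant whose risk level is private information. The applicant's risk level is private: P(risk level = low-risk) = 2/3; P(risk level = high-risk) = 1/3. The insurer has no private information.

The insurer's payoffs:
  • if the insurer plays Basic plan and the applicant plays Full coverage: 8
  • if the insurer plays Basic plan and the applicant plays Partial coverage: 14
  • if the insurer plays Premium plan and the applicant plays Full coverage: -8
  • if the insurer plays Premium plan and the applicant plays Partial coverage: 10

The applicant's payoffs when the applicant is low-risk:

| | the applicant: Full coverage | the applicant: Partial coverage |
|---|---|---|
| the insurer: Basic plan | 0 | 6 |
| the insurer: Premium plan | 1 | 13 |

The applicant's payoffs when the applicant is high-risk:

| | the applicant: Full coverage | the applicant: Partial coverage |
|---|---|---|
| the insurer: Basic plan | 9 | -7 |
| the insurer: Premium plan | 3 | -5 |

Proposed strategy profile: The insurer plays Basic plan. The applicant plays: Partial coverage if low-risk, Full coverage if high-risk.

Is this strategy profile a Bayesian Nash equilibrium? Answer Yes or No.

A profile is a BNE iff every type of every player is best-responding given beliefs about the other side.
The insurer plays Basic plan: E[Basic plan] = 2/3·(14) + 1/3·(8) = 12; E[Premium plan] = 4. Best-responding. ✓
The applicant (risk level low-risk), facing Basic plan: Full coverage gives 0, Partial coverage gives 6. Proposed Partial coverage is best. ✓
The applicant (risk level high-risk), facing Basic plan: Full coverage gives 9, Partial coverage gives -7. Proposed Full coverage is best. ✓

Yes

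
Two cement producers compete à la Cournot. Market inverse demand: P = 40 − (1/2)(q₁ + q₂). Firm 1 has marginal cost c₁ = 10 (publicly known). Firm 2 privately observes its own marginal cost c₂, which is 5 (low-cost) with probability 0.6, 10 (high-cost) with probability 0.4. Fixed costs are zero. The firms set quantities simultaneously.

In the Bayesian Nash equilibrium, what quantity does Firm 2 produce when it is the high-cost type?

Each type of Firm 2 best-responds to q₁; Firm 1 best-responds to the expected q₂ over Firm 2's types.
Firm 2 with cost c maximizes (40 − (1/2)(q₁+q₂) − c)·q₂, giving q₂(c) = (40 − c − (1/2)q₁).
E[c₂] = 0.6·5 + 0.4·10 = 7
Firm 1's FOC against E[q₂] yields q₁ = (40 − 2·10 + E[c₂])/(3/2) = (40 − 20 + 7)/(3/2) = 18.
q₂(high-cost) = (40 − 10 − (1/2)·18) = 21.

21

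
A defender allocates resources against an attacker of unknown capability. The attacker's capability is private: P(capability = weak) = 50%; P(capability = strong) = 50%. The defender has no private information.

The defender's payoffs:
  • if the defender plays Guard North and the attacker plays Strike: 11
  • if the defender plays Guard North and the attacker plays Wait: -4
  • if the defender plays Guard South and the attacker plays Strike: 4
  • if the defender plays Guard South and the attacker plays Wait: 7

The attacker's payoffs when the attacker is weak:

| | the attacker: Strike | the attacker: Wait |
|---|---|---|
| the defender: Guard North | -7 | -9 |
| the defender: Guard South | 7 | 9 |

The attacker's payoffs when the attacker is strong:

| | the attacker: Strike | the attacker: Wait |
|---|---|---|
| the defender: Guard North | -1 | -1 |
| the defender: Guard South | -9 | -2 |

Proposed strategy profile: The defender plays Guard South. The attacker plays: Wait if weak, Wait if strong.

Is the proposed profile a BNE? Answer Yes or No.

Yes

The defender plays Guard South: E[Guard South] = 0.5·(7) + 0.5·(7) = 7; E[Guard North] = -4. Best-responding. ✓
The attacker (capability weak), facing Guard South: Strike gives 7, Wait gives 9. Proposed Wait is best. ✓
The attacker (capability strong), facing Guard South: Strike gives -9, Wait gives -2. Proposed Wait is best. ✓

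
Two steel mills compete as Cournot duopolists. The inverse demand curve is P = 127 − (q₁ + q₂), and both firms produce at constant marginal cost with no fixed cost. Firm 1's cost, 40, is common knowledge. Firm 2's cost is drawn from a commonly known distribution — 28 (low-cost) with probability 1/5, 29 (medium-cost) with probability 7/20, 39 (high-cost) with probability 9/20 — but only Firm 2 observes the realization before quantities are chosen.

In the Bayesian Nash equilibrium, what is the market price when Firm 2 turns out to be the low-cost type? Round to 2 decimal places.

64.12

Each type of Firm 2 best-responds to q₁; Firm 1 best-responds to the expected q₂ over Firm 2's types.
Firm 2 with cost c maximizes (127 − (q₁+q₂) − c)·q₂, giving q₂(c) = (127 − c − q₁)/2.
E[c₂] = 1/5·28 + 7/20·29 + 9/20·39 = 33.3
Firm 1's FOC against E[q₂] yields q₁ = (127 − 2·40 + E[c₂])/3 = (127 − 80 + 33.3)/3 = 26.7667.
q₂(low-cost) = 36.1167, so P = 127 − (26.7667 + 36.1167) = 64.1167.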